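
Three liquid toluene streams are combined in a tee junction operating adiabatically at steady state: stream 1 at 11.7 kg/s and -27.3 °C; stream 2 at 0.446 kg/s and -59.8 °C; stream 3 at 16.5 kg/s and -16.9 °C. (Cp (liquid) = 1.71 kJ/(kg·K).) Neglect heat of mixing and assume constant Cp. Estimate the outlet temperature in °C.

T_out = -21.8 °C

Adiabatic, steady state ⇒ Σ ṁᵢCp,ᵢ(T_out − Tᵢ) = 0
Σ ṁᵢCp,ᵢTᵢ = 11.7×1.71×-27.3 + 0.446×1.71×-59.8 + 16.5×1.71×-16.9 = -1068.6
Σ ṁᵢCp,ᵢ = 11.7×1.71 + 0.446×1.71 + 16.5×1.71 = 48.985
T_out = -1068.6 / 48.985 = -21.816 °C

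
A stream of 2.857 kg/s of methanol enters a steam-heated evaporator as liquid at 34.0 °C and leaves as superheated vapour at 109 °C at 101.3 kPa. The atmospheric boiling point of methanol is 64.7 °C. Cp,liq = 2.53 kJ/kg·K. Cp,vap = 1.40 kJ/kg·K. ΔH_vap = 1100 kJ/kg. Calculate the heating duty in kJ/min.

Q = 213000 kJ/min

liquid 34.0→64.7 °C: 77.671 kJ/kg
vaporisation at 64.7 °C: 1100 kJ/kg
vapour 64.7→109 °C: 62.02 kJ/kg
Δh = 77.671 + 1100 + 62.02 = 1239.7 kJ/kg
Q = ṁ·Δh = 2.857 kg/s × 1239.7 kJ/kg = 3541.8 kJ/s
|Q| = 3541.8 kW = 212510 kJ/min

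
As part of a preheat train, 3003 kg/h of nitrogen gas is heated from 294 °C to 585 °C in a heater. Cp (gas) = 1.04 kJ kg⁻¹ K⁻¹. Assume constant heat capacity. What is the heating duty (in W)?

Q = ṁ·Cp·ΔT = 3003 × 1.04 × (585 − 294) = 908830 kJ/h
Converting: 908830 / 3600 s = 252.45 kW
Heating duty = 252450 W

Q = 252000 W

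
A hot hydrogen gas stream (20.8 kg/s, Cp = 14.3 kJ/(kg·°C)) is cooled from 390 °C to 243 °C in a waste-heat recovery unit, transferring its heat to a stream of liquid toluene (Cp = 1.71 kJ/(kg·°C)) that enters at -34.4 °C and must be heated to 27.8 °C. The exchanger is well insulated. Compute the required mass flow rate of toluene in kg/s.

Heat released by hot stream: Q = 20.8 × 14.3 × (390 − 243) = 43724 kJ/s
Energy balance on cold side (adiabatic exchanger): Q = ṁ_c·Cp_c·(T_c,out − T_c,in)
ṁ_c = 43724 / [1.71 × (27.8 − -34.4)] = 411.08 kg/s

ṁ_c = 411 kg/s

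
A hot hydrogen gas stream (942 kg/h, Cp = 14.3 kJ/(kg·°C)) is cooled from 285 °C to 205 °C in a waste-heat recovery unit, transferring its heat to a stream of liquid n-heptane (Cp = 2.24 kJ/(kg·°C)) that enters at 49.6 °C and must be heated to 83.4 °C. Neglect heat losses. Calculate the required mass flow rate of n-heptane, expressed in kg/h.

Heat released by hot stream: Q = 942 × 14.3 × (285 − 205) = 1.0776e+06 kJ/h
Energy balance on cold side (adiabatic exchanger): Q = ṁ_c·Cp_c·(T_c,out − T_c,in)
ṁ_c = 1.0776e+06 / [2.24 × (83.4 − 49.6)] = 14234 kg/h

ṁ_c = 14200 kg/h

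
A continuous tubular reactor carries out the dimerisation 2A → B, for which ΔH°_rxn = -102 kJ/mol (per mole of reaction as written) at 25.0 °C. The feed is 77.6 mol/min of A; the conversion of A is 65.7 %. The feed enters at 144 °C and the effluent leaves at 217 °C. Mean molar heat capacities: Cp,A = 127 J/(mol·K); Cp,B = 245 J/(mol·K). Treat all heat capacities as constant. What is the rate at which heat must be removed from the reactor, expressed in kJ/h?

Extent of reaction ξ = 0.657 × 77.6 / 2 = 25.492 mol/min
Reaction term: ξ·ΔH°_rxn = 25.492 × -102 = -2600.1 kJ/min
Sensible, feed 144→25 °C: -1172.8 kJ/min
Outlet flows (mol/min): A 26.617, B 25.492
Sensible, products 25→217 °C: 1848.1 kJ/min
Q = ΔH = -1924.8 kJ/min = -32.079 kW
Heat removed = 115490 kJ/h

Q_out = 115000 kJ/h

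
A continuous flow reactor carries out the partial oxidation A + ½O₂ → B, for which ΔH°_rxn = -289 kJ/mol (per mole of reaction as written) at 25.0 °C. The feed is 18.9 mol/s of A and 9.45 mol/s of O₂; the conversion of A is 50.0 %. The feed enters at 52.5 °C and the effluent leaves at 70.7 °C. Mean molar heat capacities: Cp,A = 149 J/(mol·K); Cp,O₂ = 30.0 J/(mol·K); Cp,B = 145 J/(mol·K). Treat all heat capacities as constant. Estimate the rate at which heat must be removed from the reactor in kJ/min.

Extent of reaction ξ = 0.500 × 18.9 = 9.45 mol/s
Reaction term: ξ·ΔH°_rxn = 9.45 × -289 = -2731 kJ/s
Sensible, feed 52.5→25 °C: -85.239 kJ/s
Outlet flows (mol/s): A 9.45, O₂ 4.725, B 9.45
Sensible, products 25→70.7 °C: 133.45 kJ/s
Q = ΔH = -2682.8 kJ/s = -2682.8 kW
Heat removed = 160970 kJ/min

Q_out = 161000 kJ/min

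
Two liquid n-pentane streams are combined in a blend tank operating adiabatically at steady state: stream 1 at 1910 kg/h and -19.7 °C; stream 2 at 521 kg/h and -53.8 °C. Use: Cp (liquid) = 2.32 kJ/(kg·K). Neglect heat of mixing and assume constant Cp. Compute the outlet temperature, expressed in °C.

No heat crosses the boundary, so H_out = H_in.
Σ ṁᵢCp,ᵢTᵢ = 1910×2.32×-19.7 + 521×2.32×-53.8 = -152320
Σ ṁᵢCp,ᵢ = 1910×2.32 + 521×2.32 = 5639.9
T_out = -152320 / 5639.9 = -27.008 °C

T_out = -27.0 °C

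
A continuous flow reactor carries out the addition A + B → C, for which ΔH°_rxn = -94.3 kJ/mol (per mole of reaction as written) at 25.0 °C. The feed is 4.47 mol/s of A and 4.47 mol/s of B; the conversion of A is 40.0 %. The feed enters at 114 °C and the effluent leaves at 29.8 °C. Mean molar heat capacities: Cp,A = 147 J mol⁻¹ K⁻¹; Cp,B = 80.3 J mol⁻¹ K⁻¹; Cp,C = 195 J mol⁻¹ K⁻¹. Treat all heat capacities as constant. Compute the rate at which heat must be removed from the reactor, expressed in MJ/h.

Q_out = 916 MJ/h

Extent of reaction ξ = 0.400 × 4.47 = 1.788 mol/s
Reaction term: ξ·ΔH°_rxn = 1.788 × -94.3 = -168.61 kJ/s
Sensible, feed 114→25 °C: -90.427 kJ/s
Outlet flows (mol/s): A 2.682, B 2.682, C 1.788
Sensible, products 25→29.8 °C: 4.5997 kJ/s
Q = ΔH = -254.44 kJ/s = -254.44 kW
Heat removed = 915.97 MJ/h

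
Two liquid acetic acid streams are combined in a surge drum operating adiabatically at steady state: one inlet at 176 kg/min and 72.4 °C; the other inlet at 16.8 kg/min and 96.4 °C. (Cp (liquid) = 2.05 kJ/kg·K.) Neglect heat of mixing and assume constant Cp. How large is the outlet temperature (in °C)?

Adiabatic, steady state ⇒ Σ ṁᵢCp,ᵢ(T_out − Tᵢ) = 0
T_out = Σ ṁᵢCp,ᵢTᵢ / Σ ṁᵢCp,ᵢ
      = 29442 / 395.24 = 74.491 °C

T_out = 74.5 °C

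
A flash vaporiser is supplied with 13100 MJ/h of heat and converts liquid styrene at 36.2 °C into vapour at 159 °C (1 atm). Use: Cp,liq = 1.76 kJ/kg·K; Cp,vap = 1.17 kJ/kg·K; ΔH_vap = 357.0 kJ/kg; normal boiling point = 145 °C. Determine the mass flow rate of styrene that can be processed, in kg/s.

Δh = 1.76×(145−36.2) + 357.0 + 1.17×(159−145) = 564.87 kJ/kg
Q = 13100 MJ/h = 3638.9 kJ/s = 3638.9 kJ/s
ṁ = Q/Δh = 3638.9 / 564.87 = 6.442 kg/s

ṁ = 6.44 kg/s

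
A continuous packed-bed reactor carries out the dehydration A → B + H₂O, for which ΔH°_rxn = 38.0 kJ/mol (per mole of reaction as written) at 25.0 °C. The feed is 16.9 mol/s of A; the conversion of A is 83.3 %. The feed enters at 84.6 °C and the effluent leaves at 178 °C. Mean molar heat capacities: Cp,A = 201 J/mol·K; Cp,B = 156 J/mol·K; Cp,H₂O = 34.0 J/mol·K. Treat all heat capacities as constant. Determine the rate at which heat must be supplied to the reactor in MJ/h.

Extent of reaction ξ = 0.833 × 16.9 = 14.078 mol/s
Reaction term: ξ·ΔH°_rxn = 14.078 × 38.0 = 534.95 kJ/s
Sensible, feed 84.6→25 °C: -202.46 kJ/s
Outlet flows (mol/s): A 2.8223, B 14.078, H₂O 14.078
Sensible, products 25→178 °C: 496.03 kJ/s
Q = ΔH = 828.53 kJ/s = 828.53 kW
Heat supplied = 2982.7 MJ/h

Q_in = 2980 MJ/h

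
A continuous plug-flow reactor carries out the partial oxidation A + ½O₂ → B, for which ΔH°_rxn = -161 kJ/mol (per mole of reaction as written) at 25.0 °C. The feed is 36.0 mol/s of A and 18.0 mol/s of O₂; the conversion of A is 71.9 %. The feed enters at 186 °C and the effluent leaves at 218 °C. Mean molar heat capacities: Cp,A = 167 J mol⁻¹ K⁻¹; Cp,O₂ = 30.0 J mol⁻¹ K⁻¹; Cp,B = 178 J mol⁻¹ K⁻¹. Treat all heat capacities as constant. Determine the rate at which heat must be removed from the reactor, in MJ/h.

Extent of reaction ξ = 0.719 × 36.0 = 25.884 mol/s
Reaction term: ξ·ΔH°_rxn = 25.884 × -161 = -4167.3 kJ/s
Sensible, feed 186→25 °C: -1054.9 kJ/s
Outlet flows (mol/s): A 10.116, O₂ 5.058, B 25.884
Sensible, products 25→218 °C: 1244.6 kJ/s
Q = ΔH = -3977.6 kJ/s = -3977.6 kW
Heat removed = 14320 MJ/h

Q_out = 14300 MJ/h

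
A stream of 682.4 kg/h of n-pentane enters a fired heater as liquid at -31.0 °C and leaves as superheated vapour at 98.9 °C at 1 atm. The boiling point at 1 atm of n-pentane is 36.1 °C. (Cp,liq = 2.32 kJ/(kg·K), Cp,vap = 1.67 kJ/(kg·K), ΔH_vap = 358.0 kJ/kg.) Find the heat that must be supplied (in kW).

Q = 117 kW

liquid -31.0→36.1 °C: 155.67 kJ/kg
vaporisation at 36.1 °C: 358 kJ/kg
vapour 36.1→98.9 °C: 104.88 kJ/kg
Δh = 155.67 + 358 + 104.88 = 618.55 kJ/kg
Q = ṁ·Δh = 682.4 kg/h × 618.55 kJ/kg = 422100 kJ/h
|Q| = 117.25 kW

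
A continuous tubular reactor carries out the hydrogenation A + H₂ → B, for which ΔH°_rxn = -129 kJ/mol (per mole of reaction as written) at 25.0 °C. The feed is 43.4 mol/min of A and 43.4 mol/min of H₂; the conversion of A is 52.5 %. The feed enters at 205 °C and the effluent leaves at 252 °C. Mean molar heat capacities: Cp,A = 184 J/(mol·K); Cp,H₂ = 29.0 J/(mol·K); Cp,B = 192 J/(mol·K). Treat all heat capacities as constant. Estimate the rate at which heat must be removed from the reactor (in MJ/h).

Extent of reaction ξ = 0.525 × 43.4 = 22.785 mol/min
Reaction term: ξ·ΔH°_rxn = 22.785 × -129 = -2939.3 kJ/min
Sensible, feed 205→25 °C: -1664 kJ/min
Outlet flows (mol/min): A 20.615, H₂ 20.615, B 22.785
Sensible, products 25→252 °C: 1989.8 kJ/min
Q = ΔH = -2613.4 kJ/min = -43.557 kW
Heat removed = 156.8 MJ/h

Q_out = 157 MJ/h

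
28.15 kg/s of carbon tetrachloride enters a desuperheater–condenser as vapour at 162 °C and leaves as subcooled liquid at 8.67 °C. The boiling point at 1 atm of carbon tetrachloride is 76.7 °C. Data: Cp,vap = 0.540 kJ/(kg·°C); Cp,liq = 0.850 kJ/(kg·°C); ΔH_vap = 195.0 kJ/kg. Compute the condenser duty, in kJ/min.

Q_c = 505000 kJ/min

vapour 162→76.7 °C: -46.062 kJ/kg
condensation at 76.7 °C: -195 kJ/kg
liquid 76.7→8.67 °C: -57.825 kJ/kg
Δh = -46.062 + -195 + -57.825 = -298.89 kJ/kg
Q = ṁ·Δh = 28.15 kg/s × -298.89 kJ/kg = -8413.7 kJ/s
|Q| = 8413.7 kW = 504820 kJ/min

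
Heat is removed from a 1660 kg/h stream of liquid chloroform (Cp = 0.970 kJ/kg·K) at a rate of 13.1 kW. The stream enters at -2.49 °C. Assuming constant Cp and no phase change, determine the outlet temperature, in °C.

Q = 13.1 kW = 47160 kJ/h
ΔT = Q/(ṁ·Cp) = 47160/(1660×0.970) = 29.288 K
T_out = -2.49 − 29.288 = -31.778 °C

T_out = -31.8 °C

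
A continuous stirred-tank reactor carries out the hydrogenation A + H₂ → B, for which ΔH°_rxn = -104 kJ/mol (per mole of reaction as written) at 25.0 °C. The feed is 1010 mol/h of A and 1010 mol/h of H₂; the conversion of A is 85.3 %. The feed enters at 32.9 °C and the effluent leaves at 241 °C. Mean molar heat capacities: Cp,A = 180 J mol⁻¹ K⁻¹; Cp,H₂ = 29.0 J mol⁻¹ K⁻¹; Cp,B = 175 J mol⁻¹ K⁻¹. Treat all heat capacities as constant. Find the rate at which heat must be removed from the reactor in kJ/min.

Extent of reaction ξ = 0.853 × 1010 = 861.53 mol/h
Reaction term: ξ·ΔH°_rxn = 861.53 × -104 = -89599 kJ/h
Sensible, feed 32.9→25 °C: -1667.6 kJ/h
Outlet flows (mol/h): A 148.47, H₂ 148.47, B 861.53
Sensible, products 25→241 °C: 39268 kJ/h
Q = ΔH = -51998 kJ/h = -14.444 kW
Heat removed = 866.64 kJ/min

Q_out = 867 kJ/min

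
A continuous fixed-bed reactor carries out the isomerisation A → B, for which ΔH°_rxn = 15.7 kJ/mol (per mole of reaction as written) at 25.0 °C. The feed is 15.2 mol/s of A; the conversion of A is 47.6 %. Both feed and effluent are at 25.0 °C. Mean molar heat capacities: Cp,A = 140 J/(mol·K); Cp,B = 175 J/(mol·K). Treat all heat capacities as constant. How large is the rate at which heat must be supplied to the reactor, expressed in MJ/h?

Extent of reaction ξ = 0.476 × 15.2 = 7.2352 mol/s
Reaction term: ξ·ΔH°_rxn = 7.2352 × 15.7 = 113.59 kJ/s
Q = ΔH = 113.59 kJ/s = 113.59 kW
Heat supplied = 408.93 MJ/h

Q_in = 409 MJ/h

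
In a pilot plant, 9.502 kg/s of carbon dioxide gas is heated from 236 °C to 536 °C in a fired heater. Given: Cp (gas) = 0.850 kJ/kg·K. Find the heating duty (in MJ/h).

Q = ṁ·Cp·ΔT = 9.502 × 0.850 × (536 − 236) = 2423 kJ/s
Heating duty = 8722.8 MJ/h

Q = 8720 MJ/h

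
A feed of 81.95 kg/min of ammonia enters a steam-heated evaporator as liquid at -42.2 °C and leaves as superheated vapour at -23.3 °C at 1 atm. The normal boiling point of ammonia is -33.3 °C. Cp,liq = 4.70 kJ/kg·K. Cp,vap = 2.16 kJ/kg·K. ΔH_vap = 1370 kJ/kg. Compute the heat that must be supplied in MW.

liquid -42.2→-33.3 °C: 41.83 kJ/kg
vaporisation at -33.3 °C: 1370 kJ/kg
vapour -33.3→-23.3 °C: 21.6 kJ/kg
Δh = 41.83 + 1370 + 21.6 = 1433.4 kJ/kg
Q = ṁ·Δh = 81.95 kg/min × 1433.4 kJ/kg = 117470 kJ/min
|Q| = 1957.8 kW = 1.9578 MW

Q = 1.96 MW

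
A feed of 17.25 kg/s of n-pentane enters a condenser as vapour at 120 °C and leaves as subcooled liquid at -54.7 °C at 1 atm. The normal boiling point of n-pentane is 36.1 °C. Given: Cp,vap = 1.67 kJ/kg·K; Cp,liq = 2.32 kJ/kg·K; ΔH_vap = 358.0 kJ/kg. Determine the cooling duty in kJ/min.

vapour 120→36.1 °C: -140.11 kJ/kg
condensation at 36.1 °C: -358 kJ/kg
liquid 36.1→-54.7 °C: -210.66 kJ/kg
Δh = -140.11 + -358 + -210.66 = -708.77 kJ/kg
Q = ṁ·Δh = 17.25 kg/s × -708.77 kJ/kg = -12226 kJ/s
|Q| = 12226 kW = 733580 kJ/min

Q_c = 734000 kJ/min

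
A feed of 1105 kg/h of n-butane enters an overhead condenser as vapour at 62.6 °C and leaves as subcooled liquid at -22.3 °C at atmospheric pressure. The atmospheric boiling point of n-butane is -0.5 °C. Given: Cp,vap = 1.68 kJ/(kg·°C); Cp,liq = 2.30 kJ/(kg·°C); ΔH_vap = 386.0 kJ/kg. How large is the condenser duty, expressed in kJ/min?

Q_c = 9980 kJ/min

vapour 62.6→-0.5 °C: -106.01 kJ/kg
condensation at -0.5 °C: -386 kJ/kg
liquid -0.5→-22.3 °C: -50.14 kJ/kg
Δh = -106.01 + -386 + -50.14 = -542.15 kJ/kg
Q = ṁ·Δh = 1105 kg/h × -542.15 kJ/kg = -599070 kJ/h
|Q| = 166.41 kW = 9984.6 kJ/min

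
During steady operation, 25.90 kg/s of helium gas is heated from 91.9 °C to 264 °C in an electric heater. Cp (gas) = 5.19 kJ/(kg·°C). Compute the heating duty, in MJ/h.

Q = ṁ·Cp·ΔT = 25.90 × 5.19 × (264 − 91.9) = 23134 kJ/s
Heating duty = 83282 MJ/h

Q = 83300 MJ/h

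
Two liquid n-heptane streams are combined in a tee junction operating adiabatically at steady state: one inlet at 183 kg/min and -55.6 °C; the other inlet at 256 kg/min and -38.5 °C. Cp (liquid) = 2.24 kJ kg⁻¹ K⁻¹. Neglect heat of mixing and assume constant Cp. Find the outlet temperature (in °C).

Energy balance with Q = 0: Σ ṁᵢCp,ᵢ(T_out − Tᵢ) = 0
T_out = Σ ṁᵢCp,ᵢTᵢ / Σ ṁᵢCp,ᵢ
      = -44869 / 983.36 = -45.628 °C

T_out = -45.6 °C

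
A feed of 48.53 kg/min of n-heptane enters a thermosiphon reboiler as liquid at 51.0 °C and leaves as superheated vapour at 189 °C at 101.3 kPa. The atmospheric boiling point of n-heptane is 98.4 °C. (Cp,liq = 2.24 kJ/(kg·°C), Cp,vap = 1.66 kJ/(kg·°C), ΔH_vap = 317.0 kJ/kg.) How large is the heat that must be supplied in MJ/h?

Q = 1670 MJ/h

liquid 51.0→98.4 °C: 106.18 kJ/kg
vaporisation at 98.4 °C: 317 kJ/kg
vapour 98.4→189 °C: 150.4 kJ/kg
Δh = 106.18 + 317 + 150.4 = 573.57 kJ/kg
Q = ṁ·Δh = 48.53 kg/min × 573.57 kJ/kg = 27835 kJ/min
|Q| = 463.92 kW = 1670.1 MJ/h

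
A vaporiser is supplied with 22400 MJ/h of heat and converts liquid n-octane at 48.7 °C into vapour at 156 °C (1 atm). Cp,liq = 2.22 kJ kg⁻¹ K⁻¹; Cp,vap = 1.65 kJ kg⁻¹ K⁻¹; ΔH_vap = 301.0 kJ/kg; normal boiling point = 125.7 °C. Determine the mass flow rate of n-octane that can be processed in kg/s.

Δh = 2.22×(125.7−48.7) + 301.0 + 1.65×(156−125.7) = 521.94 kJ/kg
Q = 22400 MJ/h = 6222.2 kJ/s = 6222.2 kJ/s
ṁ = Q/Δh = 6222.2 / 521.94 = 11.921 kg/s

ṁ = 11.9 kg/s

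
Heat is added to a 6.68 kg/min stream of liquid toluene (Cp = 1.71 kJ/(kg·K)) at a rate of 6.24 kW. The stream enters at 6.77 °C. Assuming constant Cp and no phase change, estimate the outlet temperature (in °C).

Q = 6.24 kW = 374.4 kJ/min
ΔT = Q/(ṁ·Cp) = 374.4/(6.68×1.71) = 32.777 K
T_out = 6.77 + 32.777 = 39.547 °C

T_out = 39.5 °C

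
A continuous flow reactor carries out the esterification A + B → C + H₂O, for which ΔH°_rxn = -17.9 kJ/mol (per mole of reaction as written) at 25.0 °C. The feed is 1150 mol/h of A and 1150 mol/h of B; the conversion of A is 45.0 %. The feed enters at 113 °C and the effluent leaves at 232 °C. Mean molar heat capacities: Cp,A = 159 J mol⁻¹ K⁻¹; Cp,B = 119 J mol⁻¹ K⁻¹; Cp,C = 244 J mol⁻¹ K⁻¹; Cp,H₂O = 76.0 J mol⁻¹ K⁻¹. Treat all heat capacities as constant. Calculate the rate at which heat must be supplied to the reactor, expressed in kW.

Extent of reaction ξ = 0.450 × 1150 = 517.5 mol/h
Reaction term: ξ·ΔH°_rxn = 517.5 × -17.9 = -9263.2 kJ/h
Sensible, feed 113→25 °C: -28134 kJ/h
Outlet flows (mol/h): A 632.5, B 632.5, C 517.5, H₂O 517.5
Sensible, products 25→232 °C: 70677 kJ/h
Q = ΔH = 33280 kJ/h = 9.2445 kW
Heat supplied = 9.2445 kW

Q_in = 9.24 kW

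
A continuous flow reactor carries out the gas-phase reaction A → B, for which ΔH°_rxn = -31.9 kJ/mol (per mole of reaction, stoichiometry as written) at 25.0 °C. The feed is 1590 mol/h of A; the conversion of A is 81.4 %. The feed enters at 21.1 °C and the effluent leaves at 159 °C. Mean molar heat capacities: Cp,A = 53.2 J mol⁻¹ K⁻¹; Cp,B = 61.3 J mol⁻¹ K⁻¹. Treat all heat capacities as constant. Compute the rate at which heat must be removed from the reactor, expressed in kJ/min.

Q_out = 470 kJ/min

Extent of reaction ξ = 0.814 × 1590 = 1294.3 mol/h
Reaction term: ξ·ΔH°_rxn = 1294.3 × -31.9 = -41287 kJ/h
Sensible, feed 21.1→25 °C: 329.89 kJ/h
Outlet flows (mol/h): A 295.74, B 1294.3
Sensible, products 25→159 °C: 12740 kJ/h
Q = ΔH = -28217 kJ/h = -7.8382 kW
Heat removed = 470.29 kJ/min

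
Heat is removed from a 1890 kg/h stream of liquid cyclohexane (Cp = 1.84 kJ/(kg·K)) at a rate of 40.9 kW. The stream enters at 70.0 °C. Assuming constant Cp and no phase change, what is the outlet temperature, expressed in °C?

Q = 40.9 kW = 147240 kJ/h
ΔT = Q/(ṁ·Cp) = 147240/(1890×1.84) = 42.34 K
T_out = 70.0 − 42.34 = 27.66 °C

T_out = 27.7 °C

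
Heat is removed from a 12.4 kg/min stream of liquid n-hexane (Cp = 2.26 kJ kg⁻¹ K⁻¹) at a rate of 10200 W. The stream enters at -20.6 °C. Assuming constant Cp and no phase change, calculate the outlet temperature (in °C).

T_out = -42.4 °C

Q = 10200 W = 612 kJ/min
ΔT = Q/(ṁ·Cp) = 612/(12.4×2.26) = 21.838 K
T_out = -20.6 − 21.838 = -42.438 °C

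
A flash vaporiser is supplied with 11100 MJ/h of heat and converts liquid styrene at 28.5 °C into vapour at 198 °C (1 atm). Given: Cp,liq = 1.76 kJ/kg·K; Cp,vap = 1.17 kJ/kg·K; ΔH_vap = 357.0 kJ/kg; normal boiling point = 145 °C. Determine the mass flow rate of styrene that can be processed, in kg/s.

ṁ = 4.94 kg/s

Δh = 1.76×(145−28.5) + 357.0 + 1.17×(198−145) = 624.05 kJ/kg
Q = 11100 MJ/h = 3083.3 kJ/s = 3083.3 kJ/s
ṁ = Q/Δh = 3083.3 / 624.05 = 4.9408 kg/s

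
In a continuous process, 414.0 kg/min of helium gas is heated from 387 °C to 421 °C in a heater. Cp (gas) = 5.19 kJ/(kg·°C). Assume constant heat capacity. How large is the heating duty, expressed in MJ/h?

Q = ṁ·Cp·ΔT = 414.0 × 5.19 × (421 − 387) = 73054 kJ/min
Converting: 73054 / 60 s = 1217.6 kW
Heating duty = 4383.3 MJ/h

Q = 4380 MJ/h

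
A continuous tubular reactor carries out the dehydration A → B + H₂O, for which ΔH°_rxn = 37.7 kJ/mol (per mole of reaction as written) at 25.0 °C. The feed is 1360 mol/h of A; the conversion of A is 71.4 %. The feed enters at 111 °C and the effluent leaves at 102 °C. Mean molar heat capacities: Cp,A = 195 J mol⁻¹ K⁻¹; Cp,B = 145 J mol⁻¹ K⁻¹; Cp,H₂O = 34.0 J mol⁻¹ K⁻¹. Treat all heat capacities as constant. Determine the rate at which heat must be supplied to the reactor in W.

Extent of reaction ξ = 0.714 × 1360 = 971.04 mol/h
Reaction term: ξ·ΔH°_rxn = 971.04 × 37.7 = 36608 kJ/h
Sensible, feed 111→25 °C: -22807 kJ/h
Outlet flows (mol/h): A 388.96, B 971.04, H₂O 971.04
Sensible, products 25→102 °C: 19224 kJ/h
Q = ΔH = 33025 kJ/h = 9.1736 kW
Heat supplied = 9173.6 W

Q_in = 9170 W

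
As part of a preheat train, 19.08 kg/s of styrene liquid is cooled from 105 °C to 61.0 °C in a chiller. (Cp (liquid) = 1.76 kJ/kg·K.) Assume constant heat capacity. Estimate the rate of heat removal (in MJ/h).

Q = ṁ·Cp·ΔT = 19.08 × 1.76 × (61.0 − 105) = -1477.6 kJ/s
Cooling duty = 5319.2 MJ/h

Q_c = 5320 MJ/h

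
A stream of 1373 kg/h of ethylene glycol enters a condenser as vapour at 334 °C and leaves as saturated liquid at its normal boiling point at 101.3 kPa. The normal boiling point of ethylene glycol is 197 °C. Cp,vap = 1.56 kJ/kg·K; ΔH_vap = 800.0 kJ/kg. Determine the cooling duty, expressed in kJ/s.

vapour 334→197 °C: -213.72 kJ/kg
condensation at 197 °C: -800 kJ/kg
Δh = -213.72 + -800 = -1013.7 kJ/kg
Q = ṁ·Δh = 1373 kg/h × -1013.7 kJ/kg = -1.3918e+06 kJ/h
|Q| = 386.62 kW

Q_c = 387 kJ/s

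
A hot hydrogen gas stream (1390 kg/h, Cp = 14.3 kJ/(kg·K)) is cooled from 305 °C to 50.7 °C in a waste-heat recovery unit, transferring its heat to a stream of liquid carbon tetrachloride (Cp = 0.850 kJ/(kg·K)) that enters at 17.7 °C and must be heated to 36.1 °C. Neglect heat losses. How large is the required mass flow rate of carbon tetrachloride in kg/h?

Heat released by hot stream: Q = 1390 × 14.3 × (305 − 50.7) = 5.0547e+06 kJ/h
Energy balance on cold side (adiabatic exchanger): Q = ṁ_c·Cp_c·(T_c,out − T_c,in)
ṁ_c = 5.0547e+06 / [0.850 × (36.1 − 17.7)] = 323190 kg/h

ṁ_c = 323000 kg/h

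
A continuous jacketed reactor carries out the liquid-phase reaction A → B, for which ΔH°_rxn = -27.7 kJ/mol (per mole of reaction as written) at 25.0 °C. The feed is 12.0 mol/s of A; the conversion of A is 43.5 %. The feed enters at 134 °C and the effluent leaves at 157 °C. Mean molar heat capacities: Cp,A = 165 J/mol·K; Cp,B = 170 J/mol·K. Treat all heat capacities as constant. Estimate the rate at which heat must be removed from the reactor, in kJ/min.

Q_out = 5740 kJ/min

Extent of reaction ξ = 0.435 × 12.0 = 5.22 mol/s
Reaction term: ξ·ΔH°_rxn = 5.22 × -27.7 = -144.59 kJ/s
Sensible, feed 134→25 °C: -215.82 kJ/s
Outlet flows (mol/s): A 6.78, B 5.22
Sensible, products 25→157 °C: 264.81 kJ/s
Q = ΔH = -95.609 kJ/s = -95.609 kW
Heat removed = 5736.5 kJ/min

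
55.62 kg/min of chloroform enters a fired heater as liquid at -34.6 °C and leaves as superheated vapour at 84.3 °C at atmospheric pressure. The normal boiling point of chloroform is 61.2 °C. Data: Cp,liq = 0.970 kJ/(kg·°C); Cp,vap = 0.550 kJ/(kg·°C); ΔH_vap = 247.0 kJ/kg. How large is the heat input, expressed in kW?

Q = 327 kW

liquid -34.6→61.2 °C: 92.926 kJ/kg
vaporisation at 61.2 °C: 247 kJ/kg
vapour 61.2→84.3 °C: 12.705 kJ/kg
Δh = 92.926 + 247 + 12.705 = 352.63 kJ/kg
Q = ṁ·Δh = 55.62 kg/min × 352.63 kJ/kg = 19613 kJ/min
|Q| = 326.89 kW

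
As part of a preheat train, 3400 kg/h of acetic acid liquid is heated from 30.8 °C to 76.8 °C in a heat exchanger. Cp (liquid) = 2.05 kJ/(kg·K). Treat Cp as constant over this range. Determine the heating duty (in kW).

Q = 89.1 kW

Q = ṁ·Cp·ΔT = 3400 × 2.05 × (76.8 − 30.8) = 320620 kJ/h
Converting: 320620 / 3600 s = 89.061 kW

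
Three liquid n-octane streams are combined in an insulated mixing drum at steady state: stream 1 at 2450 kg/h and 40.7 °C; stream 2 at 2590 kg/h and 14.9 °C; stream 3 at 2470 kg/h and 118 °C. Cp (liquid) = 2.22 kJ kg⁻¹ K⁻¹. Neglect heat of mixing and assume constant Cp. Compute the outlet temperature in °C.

Energy balance with Q = 0: Σ ṁᵢCp,ᵢ(T_out − Tᵢ) = 0
Σ ṁᵢCp,ᵢTᵢ = 2450×2.22×40.7 + 2590×2.22×14.9 + 2470×2.22×118 = 954080
Σ ṁᵢCp,ᵢ = 2450×2.22 + 2590×2.22 + 2470×2.22 = 16672
T_out = 954080 / 16672 = 57.226 °C

T_out = 57.2 °C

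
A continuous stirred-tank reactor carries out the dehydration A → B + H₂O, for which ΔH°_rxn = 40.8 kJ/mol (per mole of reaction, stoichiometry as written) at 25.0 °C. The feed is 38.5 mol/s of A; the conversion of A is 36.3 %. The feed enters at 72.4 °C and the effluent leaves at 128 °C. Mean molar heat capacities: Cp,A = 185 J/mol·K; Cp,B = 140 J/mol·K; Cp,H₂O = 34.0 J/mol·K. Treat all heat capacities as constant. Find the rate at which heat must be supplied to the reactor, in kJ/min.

Extent of reaction ξ = 0.363 × 38.5 = 13.976 mol/s
Reaction term: ξ·ΔH°_rxn = 13.976 × 40.8 = 570.2 kJ/s
Sensible, feed 72.4→25 °C: -337.61 kJ/s
Outlet flows (mol/s): A 24.524, B 13.976, H₂O 13.976
Sensible, products 25→128 °C: 717.78 kJ/s
Q = ΔH = 950.38 kJ/s = 950.38 kW
Heat supplied = 57023 kJ/min

Q_in = 57000 kJ/min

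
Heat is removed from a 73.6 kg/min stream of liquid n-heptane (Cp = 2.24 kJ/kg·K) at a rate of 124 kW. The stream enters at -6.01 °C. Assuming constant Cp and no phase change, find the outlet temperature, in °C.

T_out = -51.1 °C

Q = 124 kW = 7440 kJ/min
ΔT = Q/(ṁ·Cp) = 7440/(73.6×2.24) = 45.128 K
T_out = -6.01 − 45.128 = -51.138 °C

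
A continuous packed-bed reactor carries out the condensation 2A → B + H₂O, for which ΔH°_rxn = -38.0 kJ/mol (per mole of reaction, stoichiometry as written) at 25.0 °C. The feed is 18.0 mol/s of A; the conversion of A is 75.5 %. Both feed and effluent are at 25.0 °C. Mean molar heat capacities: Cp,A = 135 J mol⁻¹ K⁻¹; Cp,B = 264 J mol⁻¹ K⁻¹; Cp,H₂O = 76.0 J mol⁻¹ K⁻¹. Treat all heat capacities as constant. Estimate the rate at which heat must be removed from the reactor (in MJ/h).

Extent of reaction ξ = 0.755 × 18.0 / 2 = 6.795 mol/s
Reaction term: ξ·ΔH°_rxn = 6.795 × -38.0 = -258.21 kJ/s
Q = ΔH = -258.21 kJ/s = -258.21 kW
Heat removed = 929.56 MJ/h

Q_out = 930 MJ/h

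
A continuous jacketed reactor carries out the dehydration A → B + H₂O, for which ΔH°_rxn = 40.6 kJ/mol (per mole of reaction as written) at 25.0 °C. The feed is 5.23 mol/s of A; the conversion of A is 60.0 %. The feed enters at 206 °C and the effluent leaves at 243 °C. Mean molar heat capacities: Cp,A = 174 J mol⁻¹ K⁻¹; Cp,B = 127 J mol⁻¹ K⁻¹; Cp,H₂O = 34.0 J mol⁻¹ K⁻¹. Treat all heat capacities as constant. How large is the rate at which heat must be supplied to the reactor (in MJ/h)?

Q_in = 548 MJ/h

Extent of reaction ξ = 0.600 × 5.23 = 3.138 mol/s
Reaction term: ξ·ΔH°_rxn = 3.138 × 40.6 = 127.4 kJ/s
Sensible, feed 206→25 °C: -164.71 kJ/s
Outlet flows (mol/s): A 2.092, B 3.138, H₂O 3.138
Sensible, products 25→243 °C: 189.49 kJ/s
Q = ΔH = 152.18 kJ/s = 152.18 kW
Heat supplied = 547.85 MJ/h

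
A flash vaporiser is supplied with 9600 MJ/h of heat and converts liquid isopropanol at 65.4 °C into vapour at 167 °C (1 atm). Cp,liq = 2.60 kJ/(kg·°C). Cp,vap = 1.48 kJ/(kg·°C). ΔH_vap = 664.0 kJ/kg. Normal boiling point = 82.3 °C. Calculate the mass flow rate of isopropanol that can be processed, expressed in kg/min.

ṁ = 192 kg/min

Δh = 2.60×(82.3−65.4) + 664.0 + 1.48×(167−82.3) = 833.3 kJ/kg
Q = 9600 MJ/h = 2666.7 kJ/s = 160000 kJ/min
ṁ = Q/Δh = 160000 / 833.3 = 192.01 kg/min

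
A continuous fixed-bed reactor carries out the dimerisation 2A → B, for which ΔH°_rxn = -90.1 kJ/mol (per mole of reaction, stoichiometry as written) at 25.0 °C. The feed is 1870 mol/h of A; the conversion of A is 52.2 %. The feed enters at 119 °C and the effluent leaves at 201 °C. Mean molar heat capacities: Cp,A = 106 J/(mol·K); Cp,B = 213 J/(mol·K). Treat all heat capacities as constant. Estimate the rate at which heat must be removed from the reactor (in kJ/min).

Q_out = 461 kJ/min

Extent of reaction ξ = 0.522 × 1870 / 2 = 488.07 mol/h
Reaction term: ξ·ΔH°_rxn = 488.07 × -90.1 = -43975 kJ/h
Sensible, feed 119→25 °C: -18633 kJ/h
Outlet flows (mol/h): A 893.86, B 488.07
Sensible, products 25→201 °C: 34973 kJ/h
Q = ΔH = -27635 kJ/h = -7.6764 kW
Heat removed = 460.59 kJ/min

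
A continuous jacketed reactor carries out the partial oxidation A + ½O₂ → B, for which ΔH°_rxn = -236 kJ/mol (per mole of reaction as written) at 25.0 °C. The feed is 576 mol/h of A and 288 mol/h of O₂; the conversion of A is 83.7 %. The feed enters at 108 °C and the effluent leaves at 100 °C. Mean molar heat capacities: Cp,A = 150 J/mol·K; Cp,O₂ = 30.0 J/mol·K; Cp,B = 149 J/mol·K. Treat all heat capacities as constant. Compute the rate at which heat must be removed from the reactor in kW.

Extent of reaction ξ = 0.837 × 576 = 482.11 mol/h
Reaction term: ξ·ΔH°_rxn = 482.11 × -236 = -113780 kJ/h
Sensible, feed 108→25 °C: -7888.3 kJ/h
Outlet flows (mol/h): A 93.888, O₂ 46.944, B 482.11
Sensible, products 25→100 °C: 6549.5 kJ/h
Q = ΔH = -115120 kJ/h = -31.977 kW
Heat removed = 31.977 kW

Q_out = 32.0 kW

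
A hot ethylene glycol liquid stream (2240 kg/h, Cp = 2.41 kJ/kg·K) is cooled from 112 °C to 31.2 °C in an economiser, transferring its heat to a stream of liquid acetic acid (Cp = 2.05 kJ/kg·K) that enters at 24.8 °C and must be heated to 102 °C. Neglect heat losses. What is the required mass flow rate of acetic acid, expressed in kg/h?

ṁ_c = 2760 kg/h

Heat released by hot stream: Q = 2240 × 2.41 × (112 − 31.2) = 436190 kJ/h
Energy balance on cold side (adiabatic exchanger): Q = ṁ_c·Cp_c·(T_c,out − T_c,in)
ṁ_c = 436190 / [2.05 × (102 − 24.8)] = 2756.2 kg/h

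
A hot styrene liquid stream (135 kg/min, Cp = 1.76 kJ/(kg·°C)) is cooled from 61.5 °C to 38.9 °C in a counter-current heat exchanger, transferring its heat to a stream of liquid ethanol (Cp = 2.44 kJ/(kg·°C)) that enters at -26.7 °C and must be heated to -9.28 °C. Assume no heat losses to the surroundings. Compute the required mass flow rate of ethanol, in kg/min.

ṁ_c = 126 kg/min

Heat released by hot stream: Q = 135 × 1.76 × (61.5 − 38.9) = 5369.8 kJ/min
Energy balance on cold side (adiabatic exchanger): Q = ṁ_c·Cp_c·(T_c,out − T_c,in)
ṁ_c = 5369.8 / [2.44 × (-9.28 − -26.7)] = 126.33 kg/min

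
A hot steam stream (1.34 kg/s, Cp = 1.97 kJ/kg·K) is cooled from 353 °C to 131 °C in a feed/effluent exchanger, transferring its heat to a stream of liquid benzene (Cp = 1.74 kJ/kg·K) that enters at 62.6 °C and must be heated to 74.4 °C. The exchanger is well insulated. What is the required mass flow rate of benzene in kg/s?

Heat released by hot stream: Q = 1.34 × 1.97 × (353 − 131) = 586.04 kJ/s
Energy balance on cold side (adiabatic exchanger): Q = ṁ_c·Cp_c·(T_c,out − T_c,in)
ṁ_c = 586.04 / [1.74 × (74.4 − 62.6)] = 28.543 kg/s

ṁ_c = 28.5 kg/s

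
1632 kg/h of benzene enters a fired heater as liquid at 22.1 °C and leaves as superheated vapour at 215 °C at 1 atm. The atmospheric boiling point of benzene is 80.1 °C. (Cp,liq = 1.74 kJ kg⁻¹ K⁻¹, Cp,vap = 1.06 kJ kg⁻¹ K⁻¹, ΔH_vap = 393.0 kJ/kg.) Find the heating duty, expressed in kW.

liquid 22.1→80.1 °C: 100.92 kJ/kg
vaporisation at 80.1 °C: 393 kJ/kg
vapour 80.1→215 °C: 142.99 kJ/kg
Δh = 100.92 + 393 + 142.99 = 636.91 kJ/kg
Q = ṁ·Δh = 1632 kg/h × 636.91 kJ/kg = 1.0394e+06 kJ/h
|Q| = 288.73 kW

Q = 289 kW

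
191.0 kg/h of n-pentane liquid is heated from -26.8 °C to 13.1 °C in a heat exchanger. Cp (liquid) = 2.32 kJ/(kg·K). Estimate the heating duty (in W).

Q = ṁ·Cp·ΔT = 191.0 × 2.32 × (13.1 − -26.8) = 17680 kJ/h
Converting: 17680 / 3600 s = 4.9112 kW
Heating duty = 4911.2 W

Q = 4910 W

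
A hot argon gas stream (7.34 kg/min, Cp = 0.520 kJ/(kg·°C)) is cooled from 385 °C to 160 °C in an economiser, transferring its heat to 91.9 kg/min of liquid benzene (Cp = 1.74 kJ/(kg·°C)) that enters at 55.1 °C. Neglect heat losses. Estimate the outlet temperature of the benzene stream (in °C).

Heat released by hot stream: Q = 7.34 × 0.520 × (385 − 160) = 858.78 kJ/min
Energy balance on cold side (adiabatic exchanger): Q = ṁ_c·Cp_c·(T_c,out − T_c,in)
T_c,out = 55.1 + 858.78/(91.9 × 1.74) = 60.471 °C

T_c,out = 60.5 °C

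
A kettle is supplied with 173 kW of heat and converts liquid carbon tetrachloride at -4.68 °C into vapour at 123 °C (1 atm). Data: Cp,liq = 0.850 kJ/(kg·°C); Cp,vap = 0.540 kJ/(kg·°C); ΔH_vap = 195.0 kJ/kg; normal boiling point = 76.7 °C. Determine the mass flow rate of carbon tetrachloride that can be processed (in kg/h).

ṁ = 2150 kg/h

Δh = 0.850×(76.7−-4.68) + 195.0 + 0.540×(123−76.7) = 289.18 kJ/kg
Q = 173 kW = 173 kJ/s = 622800 kJ/h
ṁ = Q/Δh = 622800 / 289.18 = 2153.7 kg/h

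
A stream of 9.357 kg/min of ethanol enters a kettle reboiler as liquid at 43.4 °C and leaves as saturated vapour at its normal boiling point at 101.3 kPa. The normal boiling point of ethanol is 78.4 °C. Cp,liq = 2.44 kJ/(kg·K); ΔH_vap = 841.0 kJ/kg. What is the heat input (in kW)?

Q = 144 kW

liquid 43.4→78.4 °C: 85.4 kJ/kg
vaporisation at 78.4 °C: 841 kJ/kg
Δh = 85.4 + 841 = 926.4 kJ/kg
Q = ṁ·Δh = 9.357 kg/min × 926.4 kJ/kg = 8668.3 kJ/min
|Q| = 144.47 kW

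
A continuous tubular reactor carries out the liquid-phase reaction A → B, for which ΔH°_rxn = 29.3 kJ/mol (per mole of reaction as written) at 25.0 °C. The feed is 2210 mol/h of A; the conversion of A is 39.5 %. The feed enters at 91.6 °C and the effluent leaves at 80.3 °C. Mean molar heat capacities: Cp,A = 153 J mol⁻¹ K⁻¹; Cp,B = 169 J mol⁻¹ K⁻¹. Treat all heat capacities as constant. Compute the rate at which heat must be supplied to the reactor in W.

Q_in = 6260 W

Extent of reaction ξ = 0.395 × 2210 = 872.95 mol/h
Reaction term: ξ·ΔH°_rxn = 872.95 × 29.3 = 25577 kJ/h
Sensible, feed 91.6→25 °C: -22519 kJ/h
Outlet flows (mol/h): A 1337, B 872.95
Sensible, products 25→80.3 °C: 19471 kJ/h
Q = ΔH = 22529 kJ/h = 6.258 kW
Heat supplied = 6258 W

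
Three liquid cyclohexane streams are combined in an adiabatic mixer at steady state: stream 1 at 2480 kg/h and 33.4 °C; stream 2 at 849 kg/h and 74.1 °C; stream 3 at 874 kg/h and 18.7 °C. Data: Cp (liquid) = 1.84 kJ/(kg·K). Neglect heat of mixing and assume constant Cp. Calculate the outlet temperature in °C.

T_out = 38.6 °C

No heat crosses the boundary, so H_out = H_in.
Σ ṁᵢCp,ᵢTᵢ = 2480×1.84×33.4 + 849×1.84×74.1 + 874×1.84×18.7 = 298240
Σ ṁᵢCp,ᵢ = 2480×1.84 + 849×1.84 + 874×1.84 = 7733.5
T_out = 298240 / 7733.5 = 38.565 °C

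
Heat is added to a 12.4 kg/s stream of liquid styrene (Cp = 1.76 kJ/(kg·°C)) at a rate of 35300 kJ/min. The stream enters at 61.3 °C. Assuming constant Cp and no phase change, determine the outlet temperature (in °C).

Q = 35300 kJ/min = 588.33 kJ/s
ΔT = Q/(ṁ·Cp) = 588.33/(12.4×1.76) = 26.958 K
T_out = 61.3 + 26.958 = 88.258 °C

T_out = 88.3 °C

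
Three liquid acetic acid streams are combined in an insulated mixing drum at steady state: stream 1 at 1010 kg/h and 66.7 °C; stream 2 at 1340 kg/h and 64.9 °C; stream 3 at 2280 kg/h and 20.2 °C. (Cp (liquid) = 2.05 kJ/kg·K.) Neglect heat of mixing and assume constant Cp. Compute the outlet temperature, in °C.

T_out = 43.3 °C

Adiabatic, steady state ⇒ Σ ṁᵢCp,ᵢ(T_out − Tᵢ) = 0
T_out = Σ ṁᵢCp,ᵢTᵢ / Σ ṁᵢCp,ᵢ
      = 410800 / 9491.5 = 43.281 °C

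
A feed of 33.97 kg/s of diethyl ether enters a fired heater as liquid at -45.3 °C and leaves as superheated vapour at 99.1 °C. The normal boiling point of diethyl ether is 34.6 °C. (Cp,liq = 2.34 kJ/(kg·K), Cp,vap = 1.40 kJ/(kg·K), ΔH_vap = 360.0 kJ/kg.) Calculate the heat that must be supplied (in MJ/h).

liquid -45.3→34.6 °C: 186.97 kJ/kg
vaporisation at 34.6 °C: 360 kJ/kg
vapour 34.6→99.1 °C: 90.3 kJ/kg
Δh = 186.97 + 360 + 90.3 = 637.27 kJ/kg
Q = ṁ·Δh = 33.97 kg/s × 637.27 kJ/kg = 21648 kJ/s
|Q| = 21648 kW = 77933 MJ/h

Q = 77900 MJ/h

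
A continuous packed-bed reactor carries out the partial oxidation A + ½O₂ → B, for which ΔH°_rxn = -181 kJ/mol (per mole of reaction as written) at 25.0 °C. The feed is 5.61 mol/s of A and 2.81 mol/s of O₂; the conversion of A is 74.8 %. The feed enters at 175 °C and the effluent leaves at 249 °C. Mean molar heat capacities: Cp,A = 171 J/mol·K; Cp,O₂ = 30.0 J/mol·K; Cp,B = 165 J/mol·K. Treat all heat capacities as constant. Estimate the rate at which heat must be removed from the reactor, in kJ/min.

Q_out = 42100 kJ/min

Extent of reaction ξ = 0.748 × 5.61 = 4.1963 mol/s
Reaction term: ξ·ΔH°_rxn = 4.1963 × -181 = -759.53 kJ/s
Sensible, feed 175→25 °C: -156.54 kJ/s
Outlet flows (mol/s): A 1.4137, O₂ 0.71186, B 4.1963
Sensible, products 25→249 °C: 214.03 kJ/s
Q = ΔH = -702.04 kJ/s = -702.04 kW
Heat removed = 42122 kJ/min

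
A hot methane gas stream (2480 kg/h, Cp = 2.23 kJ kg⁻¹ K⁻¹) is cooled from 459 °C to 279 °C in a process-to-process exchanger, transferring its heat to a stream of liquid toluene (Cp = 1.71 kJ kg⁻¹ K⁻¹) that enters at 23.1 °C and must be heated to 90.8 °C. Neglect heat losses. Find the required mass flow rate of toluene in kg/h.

Heat released by hot stream: Q = 2480 × 2.23 × (459 − 279) = 995470 kJ/h
Energy balance on cold side (adiabatic exchanger): Q = ṁ_c·Cp_c·(T_c,out − T_c,in)
ṁ_c = 995470 / [1.71 × (90.8 − 23.1)] = 8598.9 kg/h

ṁ_c = 8600 kg/h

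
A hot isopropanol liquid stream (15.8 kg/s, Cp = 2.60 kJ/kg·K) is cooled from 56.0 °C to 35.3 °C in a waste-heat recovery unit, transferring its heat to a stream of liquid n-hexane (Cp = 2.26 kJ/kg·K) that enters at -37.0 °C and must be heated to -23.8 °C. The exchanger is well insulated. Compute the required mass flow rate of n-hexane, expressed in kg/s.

Heat released by hot stream: Q = 15.8 × 2.60 × (56.0 − 35.3) = 850.36 kJ/s
Energy balance on cold side (adiabatic exchanger): Q = ṁ_c·Cp_c·(T_c,out − T_c,in)
ṁ_c = 850.36 / [2.26 × (-23.8 − -37.0)] = 28.505 kg/s

ṁ_c = 28.5 kg/s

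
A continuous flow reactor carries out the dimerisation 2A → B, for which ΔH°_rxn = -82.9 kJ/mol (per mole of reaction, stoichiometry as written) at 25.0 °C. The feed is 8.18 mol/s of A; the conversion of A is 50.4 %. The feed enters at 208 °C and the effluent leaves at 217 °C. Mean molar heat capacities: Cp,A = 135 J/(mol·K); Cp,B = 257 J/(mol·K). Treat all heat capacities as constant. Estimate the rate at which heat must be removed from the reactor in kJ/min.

Q_out = 9970 kJ/min

Extent of reaction ξ = 0.504 × 8.18 / 2 = 2.0614 mol/s
Reaction term: ξ·ΔH°_rxn = 2.0614 × -82.9 = -170.89 kJ/s
Sensible, feed 208→25 °C: -202.09 kJ/s
Outlet flows (mol/s): A 4.0573, B 2.0614
Sensible, products 25→217 °C: 206.88 kJ/s
Q = ΔH = -166.09 kJ/s = -166.09 kW
Heat removed = 9965.6 kJ/min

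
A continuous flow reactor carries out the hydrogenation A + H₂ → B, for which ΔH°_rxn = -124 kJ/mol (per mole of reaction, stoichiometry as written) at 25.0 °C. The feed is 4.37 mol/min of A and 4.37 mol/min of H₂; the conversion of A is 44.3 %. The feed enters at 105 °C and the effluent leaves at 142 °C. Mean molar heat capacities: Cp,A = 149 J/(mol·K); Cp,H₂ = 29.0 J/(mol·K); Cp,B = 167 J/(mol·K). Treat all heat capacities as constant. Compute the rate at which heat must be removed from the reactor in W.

Q_out = 3560 W

Extent of reaction ξ = 0.443 × 4.37 = 1.9359 mol/min
Reaction term: ξ·ΔH°_rxn = 1.9359 × -124 = -240.05 kJ/min
Sensible, feed 105→25 °C: -62.229 kJ/min
Outlet flows (mol/min): A 2.4341, H₂ 2.4341, B 1.9359
Sensible, products 25→142 °C: 88.518 kJ/min
Q = ΔH = -213.76 kJ/min = -3.5627 kW
Heat removed = 3562.7 W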